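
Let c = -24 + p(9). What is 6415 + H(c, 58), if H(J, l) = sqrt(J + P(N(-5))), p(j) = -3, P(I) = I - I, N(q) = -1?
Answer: 6415 + 3*I*sqrt(3) ≈ 6415.0 + 5.1962*I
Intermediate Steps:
P(I) = 0
c = -27 (c = -24 - 3 = -27)
H(J, l) = sqrt(J) (H(J, l) = sqrt(J + 0) = sqrt(J))
6415 + H(c, 58) = 6415 + sqrt(-27) = 6415 + 3*I*sqrt(3)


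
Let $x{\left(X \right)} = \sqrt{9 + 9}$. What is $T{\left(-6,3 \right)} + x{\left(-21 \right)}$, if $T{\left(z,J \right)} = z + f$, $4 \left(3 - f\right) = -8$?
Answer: $-1 + 3 \sqrt{2} \approx 3.2426$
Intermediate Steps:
$f = 5$ ($f = 3 - -2 = 3 + 2 = 5$)
$x{\left(X \right)} = 3 \sqrt{2}$ ($x{\left(X \right)} = \sqrt{18} = 3 \sqrt{2}$)
$T{\left(z,J \right)} = 5 + z$ ($T{\left(z,J \right)} = z + 5 = 5 + z$)
$T{\left(-6,3 \right)} + x{\left(-21 \right)} = \left(5 - 6\right) + 3 \sqrt{2} = -1 + 3 \sqrt{2}$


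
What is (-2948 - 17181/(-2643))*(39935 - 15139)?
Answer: -64257866956/881 ≈ -7.2937e+7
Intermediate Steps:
(-2948 - 17181/(-2643))*(39935 - 15139) = (-2948 - 17181*(-1/2643))*24796 = (-2948 + 5727/881)*24796 = -2591461/881*24796 = -64257866956/881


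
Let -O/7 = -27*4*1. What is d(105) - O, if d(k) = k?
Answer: -651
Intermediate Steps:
O = 756 (O = -7*(-27*4) = -(-756) = -7*(-108) = 756)
d(105) - O = 105 - 1*756 = 105 - 756 = -651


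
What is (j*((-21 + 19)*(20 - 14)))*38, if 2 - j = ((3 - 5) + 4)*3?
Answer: 1824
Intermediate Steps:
j = -4 (j = 2 - ((3 - 5) + 4)*3 = 2 - (-2 + 4)*3 = 2 - 2*3 = 2 - 1*6 = 2 - 6 = -4)
(j*((-21 + 19)*(20 - 14)))*38 = -4*(-21 + 19)*(20 - 14)*38 = -(-8)*6*38 = -4*(-12)*38 = 48*38 = 1824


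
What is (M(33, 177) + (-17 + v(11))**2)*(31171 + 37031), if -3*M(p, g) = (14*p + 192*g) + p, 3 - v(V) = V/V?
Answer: -768500136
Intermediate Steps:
v(V) = 2 (v(V) = 3 - V/V = 3 - 1*1 = 3 - 1 = 2)
M(p, g) = -64*g - 5*p (M(p, g) = -((14*p + 192*g) + p)/3 = -(15*p + 192*g)/3 = -64*g - 5*p)
(M(33, 177) + (-17 + v(11))**2)*(31171 + 37031) = ((-64*177 - 5*33) + (-17 + 2)**2)*(31171 + 37031) = ((-11328 - 165) + (-15)**2)*68202 = (-11493 + 225)*68202 = -11268*68202 = -768500136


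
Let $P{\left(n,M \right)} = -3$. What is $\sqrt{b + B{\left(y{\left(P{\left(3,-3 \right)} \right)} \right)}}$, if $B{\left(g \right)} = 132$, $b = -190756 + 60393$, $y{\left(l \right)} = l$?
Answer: $i \sqrt{130231} \approx 360.88 i$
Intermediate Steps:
$b = -130363$
$\sqrt{b + B{\left(y{\left(P{\left(3,-3 \right)} \right)} \right)}} = \sqrt{-130363 + 132} = \sqrt{-130231} = i \sqrt{130231}$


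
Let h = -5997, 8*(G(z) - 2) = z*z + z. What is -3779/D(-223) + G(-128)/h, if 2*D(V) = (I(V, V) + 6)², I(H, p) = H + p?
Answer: -73184621/193503200 ≈ -0.37821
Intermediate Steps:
G(z) = 2 + z/8 + z²/8 (G(z) = 2 + (z*z + z)/8 = 2 + (z² + z)/8 = 2 + (z + z²)/8 = 2 + (z/8 + z²/8) = 2 + z/8 + z²/8)
D(V) = (6 + 2*V)²/2 (D(V) = ((V + V) + 6)²/2 = (2*V + 6)²/2 = (6 + 2*V)²/2)
-3779/D(-223) + G(-128)/h = -3779*1/(2*(3 - 223)²) + (2 + (⅛)*(-128) + (⅛)*(-128)²)/(-5997) = -3779/(2*(-220)²) + (2 - 16 + (⅛)*16384)*(-1/5997) = -3779/(2*48400) + (2 - 16 + 2048)*(-1/5997) = -3779/96800 + 2034*(-1/5997) = -3779*1/96800 - 678/1999 = -3779/96800 - 678/1999 = -73184621/193503200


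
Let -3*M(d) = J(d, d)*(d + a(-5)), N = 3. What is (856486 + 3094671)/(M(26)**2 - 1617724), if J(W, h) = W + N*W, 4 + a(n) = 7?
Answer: -35560413/5463260 ≈ -6.5090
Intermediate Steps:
a(n) = 3 (a(n) = -4 + 7 = 3)
J(W, h) = 4*W (J(W, h) = W + 3*W = 4*W)
M(d) = -4*d*(3 + d)/3 (M(d) = -4*d*(d + 3)/3 = -4*d*(3 + d)/3)
(856486 + 3094671)/(M(26)**2 - 1617724) = (856486 + 3094671)/((-4/3*26*(3 + 26))**2 - 1617724) = 3951157/((-4/3*26*29)**2 - 1617724) = 3951157/((-3016/3)**2 - 1617724) = 3951157/(9096256/9 - 1617724) = 3951157/(-5463260/9) = 3951157*(-9/5463260) = -35560413/5463260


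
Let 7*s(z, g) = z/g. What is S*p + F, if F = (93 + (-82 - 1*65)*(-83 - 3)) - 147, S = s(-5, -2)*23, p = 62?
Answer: 91681/7 ≈ 13097.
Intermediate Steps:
s(z, g) = z/(7*g) (s(z, g) = (z/g)/7 = z/(7*g))
S = 115/14 (S = ((⅐)*(-5)/(-2))*23 = ((⅐)*(-5)*(-½))*23 = (5/14)*23 = 115/14 ≈ 8.2143)
F = 12588 (F = (93 + (-82 - 65)*(-86)) - 147 = (93 - 147*(-86)) - 147 = (93 + 12642) - 147 = 12735 - 147 = 12588)
S*p + F = (115/14)*62 + 12588 = 3565/7 + 12588 = 91681/7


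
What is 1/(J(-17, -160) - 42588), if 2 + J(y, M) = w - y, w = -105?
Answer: -1/42678 ≈ -2.3431e-5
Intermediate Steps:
J(y, M) = -107 - y (J(y, M) = -2 + (-105 - y) = -107 - y)
1/(J(-17, -160) - 42588) = 1/((-107 - 1*(-17)) - 42588) = 1/((-107 + 17) - 42588) = 1/(-90 - 42588) = 1/(-42678) = -1/42678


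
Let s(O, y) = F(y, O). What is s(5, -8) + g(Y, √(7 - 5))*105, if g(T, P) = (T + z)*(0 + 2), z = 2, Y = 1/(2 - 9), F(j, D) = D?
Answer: 395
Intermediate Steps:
Y = -⅐ (Y = 1/(-7) = -⅐ ≈ -0.14286)
s(O, y) = O
g(T, P) = 4 + 2*T (g(T, P) = (T + 2)*(0 + 2) = (2 + T)*2 = 4 + 2*T)
s(5, -8) + g(Y, √(7 - 5))*105 = 5 + (4 + 2*(-⅐))*105 = 5 + (4 - 2/7)*105 = 5 + (26/7)*105 = 5 + 390 = 395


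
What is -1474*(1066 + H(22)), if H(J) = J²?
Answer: -2284700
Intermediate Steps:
-1474*(1066 + H(22)) = -1474*(1066 + 22²) = -1474*(1066 + 484) = -1474*1550 = -2284700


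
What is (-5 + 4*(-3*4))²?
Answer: 2809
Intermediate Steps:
(-5 + 4*(-3*4))² = (-5 + 4*(-12))² = (-5 - 48)² = (-53)² = 2809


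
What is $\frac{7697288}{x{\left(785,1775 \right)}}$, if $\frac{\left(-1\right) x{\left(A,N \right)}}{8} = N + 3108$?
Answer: $- \frac{962161}{4883} \approx -197.04$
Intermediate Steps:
$x{\left(A,N \right)} = -24864 - 8 N$ ($x{\left(A,N \right)} = - 8 \left(N + 3108\right) = - 8 \left(3108 + N\right) = -24864 - 8 N$)
$\frac{7697288}{x{\left(785,1775 \right)}} = \frac{7697288}{-24864 - 14200} = \frac{7697288}{-39064} = 7697288 \left(- \frac{1}{39064}\right) = - \frac{962161}{4883}$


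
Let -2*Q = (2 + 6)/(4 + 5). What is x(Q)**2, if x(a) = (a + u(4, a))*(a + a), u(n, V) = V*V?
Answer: 25600/531441 ≈ 0.048171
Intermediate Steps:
u(n, V) = V**2
Q = -4/9 (Q = -(2 + 6)/(2*(4 + 5)) = -4/9 ≈ -0.44444)
x(a) = 2*a*(a + a**2) (x(a) = (a + a**2)*(a + a) = (a + a**2)*(2*a) = 2*a*(a + a**2))
x(Q)**2 = (2*(-4/9)**2*(1 - 4/9))**2 = (2*(16/81)*(5/9))**2 = (160/729)**2 = 25600/531441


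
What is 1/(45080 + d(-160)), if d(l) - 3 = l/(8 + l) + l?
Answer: 19/853557 ≈ 2.2260e-5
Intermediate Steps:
d(l) = 3 + l + l/(8 + l) (d(l) = 3 + (l/(8 + l) + l) = 3 + (l + l/(8 + l)) = 3 + l + l/(8 + l))
1/(45080 + d(-160)) = 1/(45080 + (24 + (-160)**2 + 12*(-160))/(8 - 160)) = 1/(45080 + (24 + 25600 - 1920)/(-152)) = 1/(45080 - 1/152*23704) = 1/(45080 - 2963/19) = 1/(853557/19) = 19/853557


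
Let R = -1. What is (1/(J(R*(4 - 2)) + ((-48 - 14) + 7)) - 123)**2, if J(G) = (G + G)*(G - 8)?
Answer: 3407716/225 ≈ 15145.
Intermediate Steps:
J(G) = 2*G*(-8 + G) (J(G) = (2*G)*(-8 + G) = 2*G*(-8 + G))
(1/(J(R*(4 - 2)) + ((-48 - 14) + 7)) - 123)**2 = (1/(2*(-(4 - 2))*(-8 - (4 - 2)) + ((-48 - 14) + 7)) - 123)**2 = (1/(2*(-1*2)*(-8 - 1*2) + (-62 + 7)) - 123)**2 = (1/(2*(-2)*(-8 - 2) - 55) - 123)**2 = (1/(2*(-2)*(-10) - 55) - 123)**2 = (1/(40 - 55) - 123)**2 = (1/(-15) - 123)**2 = (-1/15 - 123)**2 = (-1846/15)**2 = 3407716/225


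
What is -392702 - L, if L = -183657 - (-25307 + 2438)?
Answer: -231914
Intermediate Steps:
L = -160788 (L = -183657 - 1*(-22869) = -183657 + 22869 = -160788)
-392702 - L = -392702 - 1*(-160788) = -392702 + 160788 = -231914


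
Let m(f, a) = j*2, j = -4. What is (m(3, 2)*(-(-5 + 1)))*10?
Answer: -320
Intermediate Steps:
m(f, a) = -8 (m(f, a) = -4*2 = -8)
(m(3, 2)*(-(-5 + 1)))*10 = -(-8)*(-5 + 1)*10 = -(-8)*(-4)*10 = -8*4*10 = -32*10 = -320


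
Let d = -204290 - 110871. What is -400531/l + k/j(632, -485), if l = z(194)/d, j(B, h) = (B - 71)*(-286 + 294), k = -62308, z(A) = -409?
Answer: -141632030421895/458898 ≈ -3.0864e+8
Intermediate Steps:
d = -315161
j(B, h) = -568 + 8*B (j(B, h) = (-71 + B)*8 = -568 + 8*B)
l = 409/315161 (l = -409/(-315161) = -409*(-1/315161) = 409/315161 ≈ 0.0012977)
-400531/l + k/j(632, -485) = -400531/409/315161 - 62308/(-568 + 8*632) = -400531*315161/409 - 62308/(-568 + 5056) = -126231750491/409 - 62308/4488 = -126231750491/409 - 62308*1/4488 = -126231750491/409 - 15577/1122 = -141632030421895/458898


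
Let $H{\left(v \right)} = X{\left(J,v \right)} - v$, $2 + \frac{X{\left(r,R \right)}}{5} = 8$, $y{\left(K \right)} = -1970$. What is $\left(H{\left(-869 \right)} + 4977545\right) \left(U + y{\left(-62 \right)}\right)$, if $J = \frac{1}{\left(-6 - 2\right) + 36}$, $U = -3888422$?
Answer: $-19368098710048$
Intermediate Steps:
$J = \frac{1}{28}$ ($J = \frac{1}{\left(-6 - 2\right) + 36} = \frac{1}{-8 + 36} = \frac{1}{28} \approx 0.035714$)
$X{\left(r,R \right)} = 30$ ($X{\left(r,R \right)} = -10 + 5 \cdot 8 = -10 + 40 = 30$)
$H{\left(v \right)} = 30 - v$
$\left(H{\left(-869 \right)} + 4977545\right) \left(U + y{\left(-62 \right)}\right) = \left(\left(30 - -869\right) + 4977545\right) \left(-3888422 - 1970\right) = \left(\left(30 + 869\right) + 4977545\right) \left(-3890392\right) = \left(899 + 4977545\right) \left(-3890392\right) = 4978444 \left(-3890392\right) = -19368098710048$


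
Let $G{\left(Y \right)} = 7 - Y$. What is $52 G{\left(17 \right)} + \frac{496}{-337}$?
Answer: $- \frac{175736}{337} \approx -521.47$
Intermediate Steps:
$52 G{\left(17 \right)} + \frac{496}{-337} = 52 \left(7 - 17\right) + \frac{496}{-337} = 52 \left(7 - 17\right) + 496 \left(- \frac{1}{337}\right) = 52 \left(-10\right) - \frac{496}{337} = -520 - \frac{496}{337} = - \frac{175736}{337}$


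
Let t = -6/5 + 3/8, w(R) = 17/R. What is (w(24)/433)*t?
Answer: -187/138560 ≈ -0.0013496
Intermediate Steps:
t = -33/40 (t = -6*1/5 + 3*(1/8) = -6/5 + 3/8 = -33/40 ≈ -0.82500)
(w(24)/433)*t = ((17/24)/433)*(-33/40) = ((17*(1/24))*(1/433))*(-33/40) = ((17/24)*(1/433))*(-33/40) = (17/10392)*(-33/40) = -187/138560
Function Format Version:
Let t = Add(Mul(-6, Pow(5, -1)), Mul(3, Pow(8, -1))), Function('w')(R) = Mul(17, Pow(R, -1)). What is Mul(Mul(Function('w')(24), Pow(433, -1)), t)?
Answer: Rational(-187, 138560) ≈ -0.0013496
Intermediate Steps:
t = Rational(-33, 40) (t = Add(Mul(-6, Rational(1, 5)), Mul(3, Rational(1, 8))) = Add(Rational(-6, 5), Rational(3, 8)) = Rational(-33, 40) ≈ -0.82500)
Mul(Mul(Function('w')(24), Pow(433, -1)), t) = Mul(Mul(Mul(17, Pow(24, -1)), Pow(433, -1)), Rational(-33, 40)) = Mul(Mul(Mul(17, Rational(1, 24)), Rational(1, 433)), Rational(-33, 40)) = Mul(Mul(Rational(17, 24), Rational(1, 433)), Rational(-33, 40)) = Mul(Rational(17, 10392), Rational(-33, 40)) = Rational(-187, 138560)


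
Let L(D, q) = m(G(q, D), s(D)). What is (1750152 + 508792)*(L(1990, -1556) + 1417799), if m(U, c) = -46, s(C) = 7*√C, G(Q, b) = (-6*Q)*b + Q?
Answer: 3202624632832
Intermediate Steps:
G(Q, b) = Q - 6*Q*b (G(Q, b) = -6*Q*b + Q = Q - 6*Q*b)
L(D, q) = -46
(1750152 + 508792)*(L(1990, -1556) + 1417799) = (1750152 + 508792)*(-46 + 1417799) = 2258944*1417753 = 3202624632832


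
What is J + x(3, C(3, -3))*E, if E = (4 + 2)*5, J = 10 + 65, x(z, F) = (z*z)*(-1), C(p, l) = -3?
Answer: -195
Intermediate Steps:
x(z, F) = -z**2 (x(z, F) = z**2*(-1) = -z**2)
J = 75
E = 30 (E = 6*5 = 30)
J + x(3, C(3, -3))*E = 75 - 1*3**2*30 = 75 - 1*9*30 = 75 - 9*30 = 75 - 270 = -195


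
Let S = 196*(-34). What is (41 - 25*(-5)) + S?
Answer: -6498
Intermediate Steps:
S = -6664
(41 - 25*(-5)) + S = (41 - 25*(-5)) - 6664 = (41 + 125) - 6664 = 166 - 6664 = -6498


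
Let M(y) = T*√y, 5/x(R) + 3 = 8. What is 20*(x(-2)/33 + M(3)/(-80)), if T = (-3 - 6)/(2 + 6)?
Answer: 20/33 + 9*√3/32 ≈ 1.0932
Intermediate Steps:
T = -9/8 ≈ -1.1250
x(R) = 1 (x(R) = 5/(-3 + 8) = 5/5 = 5*(⅕) = 1)
M(y) = -9*√y/8
20*(x(-2)/33 + M(3)/(-80)) = 20*(1/33 - 9*√3/8/(-80)) = 20*(1*(1/33) - 9*√3/8*(-1/80)) = 20*(1/33 + 9*√3/640) = 20/33 + 9*√3/32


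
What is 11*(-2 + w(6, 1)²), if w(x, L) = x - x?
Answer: -22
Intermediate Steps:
w(x, L) = 0
11*(-2 + w(6, 1)²) = 11*(-2 + 0²) = 11*(-2 + 0) = 11*(-2) = -22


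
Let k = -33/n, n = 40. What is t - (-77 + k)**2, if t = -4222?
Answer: -16445969/1600 ≈ -10279.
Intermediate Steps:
k = -33/40 ≈ -0.82500
t - (-77 + k)**2 = -4222 - (-77 - 33/40)**2 = -4222 - (-3113/40)**2 = -4222 - 1*9690769/1600 = -4222 - 9690769/1600 = -16445969/1600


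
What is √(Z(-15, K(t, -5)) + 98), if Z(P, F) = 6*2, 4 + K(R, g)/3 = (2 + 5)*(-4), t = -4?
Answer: √110 ≈ 10.488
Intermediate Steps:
K(R, g) = -96 (K(R, g) = -12 + 3*((2 + 5)*(-4)) = -12 + 3*(7*(-4)) = -12 + 3*(-28) = -12 - 84 = -96)
Z(P, F) = 12
√(Z(-15, K(t, -5)) + 98) = √(12 + 98) = √110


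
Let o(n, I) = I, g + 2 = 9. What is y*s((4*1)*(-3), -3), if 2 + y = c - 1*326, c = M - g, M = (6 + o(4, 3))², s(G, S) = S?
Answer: 762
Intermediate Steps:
g = 7 (g = -2 + 9 = 7)
M = 81 (M = (6 + 3)² = 9² = 81)
c = 74 (c = 81 - 1*7 = 81 - 7 = 74)
y = -254 (y = -2 + (74 - 1*326) = -2 + (74 - 326) = -2 - 252 = -254)
y*s((4*1)*(-3), -3) = -254*(-3) = 762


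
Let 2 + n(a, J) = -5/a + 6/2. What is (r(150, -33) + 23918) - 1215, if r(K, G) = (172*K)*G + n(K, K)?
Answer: -24860881/30 ≈ -8.2870e+5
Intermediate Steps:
n(a, J) = 1 - 5/a (n(a, J) = -2 + (-5/a + 6/2) = -2 + (-5/a + 6*(½)) = -2 + (-5/a + 3) = -2 + (3 - 5/a) = 1 - 5/a)
r(K, G) = (-5 + K)/K + 172*G*K (r(K, G) = (172*K)*G + (-5 + K)/K = 172*G*K + (-5 + K)/K = (-5 + K)/K + 172*G*K)
(r(150, -33) + 23918) - 1215 = ((1 - 5/150 + 172*(-33)*150) + 23918) - 1215 = ((1 - 5*1/150 - 851400) + 23918) - 1215 = ((1 - 1/30 - 851400) + 23918) - 1215 = (-25541971/30 + 23918) - 1215 = -24824431/30 - 1215 = -24860881/30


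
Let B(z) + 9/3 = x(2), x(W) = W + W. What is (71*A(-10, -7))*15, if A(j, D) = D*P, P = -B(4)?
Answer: 7455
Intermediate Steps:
x(W) = 2*W
B(z) = 1 (B(z) = -3 + 2*2 = -3 + 4 = 1)
P = -1 (P = -1*1 = -1)
A(j, D) = -D (A(j, D) = D*(-1) = -D)
(71*A(-10, -7))*15 = (71*(-1*(-7)))*15 = (71*7)*15 = 497*15 = 7455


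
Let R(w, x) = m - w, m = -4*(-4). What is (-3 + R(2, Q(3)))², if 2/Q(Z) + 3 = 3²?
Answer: 121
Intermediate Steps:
m = 16
Q(Z) = ⅓ (Q(Z) = 2/(-3 + 3²) = 2/(-3 + 9) = 2/6 = 2*(⅙) = ⅓)
R(w, x) = 16 - w
(-3 + R(2, Q(3)))² = (-3 + (16 - 1*2))² = (-3 + (16 - 2))² = (-3 + 14)² = 11² = 121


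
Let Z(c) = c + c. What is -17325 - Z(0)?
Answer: -17325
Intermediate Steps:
Z(c) = 2*c
-17325 - Z(0) = -17325 - 2*0 = -17325 - 1*0 = -17325 + 0 = -17325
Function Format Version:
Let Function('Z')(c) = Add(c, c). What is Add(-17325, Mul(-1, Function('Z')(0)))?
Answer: -17325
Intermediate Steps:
Function('Z')(c) = Mul(2, c)
Add(-17325, Mul(-1, Function('Z')(0))) = Add(-17325, Mul(-1, Mul(2, 0))) = Add(-17325, Mul(-1, 0)) = Add(-17325, 0) = -17325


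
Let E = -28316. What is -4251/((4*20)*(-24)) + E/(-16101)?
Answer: 40937357/10304640 ≈ 3.9727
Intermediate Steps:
-4251/((4*20)*(-24)) + E/(-16101) = -4251/((4*20)*(-24)) - 28316/(-16101) = -4251/(80*(-24)) - 28316*(-1/16101) = -4251/(-1920) + 28316/16101 = -4251*(-1/1920) + 28316/16101 = 1417/640 + 28316/16101 = 40937357/10304640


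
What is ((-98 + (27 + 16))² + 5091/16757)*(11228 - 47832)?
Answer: -1855640365664/16757 ≈ -1.1074e+8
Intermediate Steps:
((-98 + (27 + 16))² + 5091/16757)*(11228 - 47832) = ((-98 + 43)² + 5091*(1/16757))*(-36604) = ((-55)² + 5091/16757)*(-36604) = (3025 + 5091/16757)*(-36604) = (50695016/16757)*(-36604) = -1855640365664/16757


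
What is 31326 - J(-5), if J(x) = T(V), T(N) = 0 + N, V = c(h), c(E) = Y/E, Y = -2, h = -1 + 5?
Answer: 62653/2 ≈ 31327.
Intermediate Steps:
h = 4
c(E) = -2/E
V = -½ (V = -2/4 = -2*¼ = -½ ≈ -0.50000)
T(N) = N
J(x) = -½
31326 - J(-5) = 31326 - 1*(-½) = 31326 + ½ = 62653/2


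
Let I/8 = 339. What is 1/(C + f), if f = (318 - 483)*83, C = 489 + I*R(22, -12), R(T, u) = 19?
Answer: 1/38322 ≈ 2.6095e-5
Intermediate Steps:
I = 2712 (I = 8*339 = 2712)
C = 52017 (C = 489 + 2712*19 = 489 + 51528 = 52017)
f = -13695 (f = -165*83 = -13695)
1/(C + f) = 1/(52017 - 13695) = 1/38322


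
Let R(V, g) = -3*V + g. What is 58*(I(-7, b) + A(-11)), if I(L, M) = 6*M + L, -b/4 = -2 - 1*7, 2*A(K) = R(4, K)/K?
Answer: 134009/11 ≈ 12183.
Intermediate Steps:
R(V, g) = g - 3*V
A(K) = (-12 + K)/(2*K) (A(K) = ((K - 3*4)/K)/2 = ((K - 12)/K)/2 = ((-12 + K)/K)/2 = (-12 + K)/(2*K))
b = 36 (b = -4*(-2 - 1*7) = -4*(-2 - 7) = -4*(-9) = 36)
I(L, M) = L + 6*M
58*(I(-7, b) + A(-11)) = 58*((-7 + 6*36) + (½)*(-12 - 11)/(-11)) = 58*((-7 + 216) + (½)*(-1/11)*(-23)) = 58*(209 + 23/22) = 58*(4621/22) = 134009/11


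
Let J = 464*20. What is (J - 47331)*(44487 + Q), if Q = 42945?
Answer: -3326875032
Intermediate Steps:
J = 9280
(J - 47331)*(44487 + Q) = (9280 - 47331)*(44487 + 42945) = -38051*87432 = -3326875032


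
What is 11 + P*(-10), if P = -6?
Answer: 71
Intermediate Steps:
11 + P*(-10) = 11 - 6*(-10) = 11 + 60 = 71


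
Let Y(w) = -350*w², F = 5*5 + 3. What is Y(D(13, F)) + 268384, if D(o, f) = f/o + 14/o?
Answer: 44739496/169 ≈ 2.6473e+5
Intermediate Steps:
F = 28 (F = 25 + 3 = 28)
D(o, f) = 14/o + f/o
Y(D(13, F)) + 268384 = -350*(14 + 28)²/169 + 268384 = -350*((1/13)*42)² + 268384 = -350*(42/13)² + 268384 = -350*1764/169 + 268384 = -617400/169 + 268384 = 44739496/169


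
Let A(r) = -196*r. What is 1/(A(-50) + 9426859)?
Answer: 1/9436659 ≈ 1.0597e-7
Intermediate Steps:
1/(A(-50) + 9426859) = 1/(-196*(-50) + 9426859) = 1/(9800 + 9426859) = 1/9436659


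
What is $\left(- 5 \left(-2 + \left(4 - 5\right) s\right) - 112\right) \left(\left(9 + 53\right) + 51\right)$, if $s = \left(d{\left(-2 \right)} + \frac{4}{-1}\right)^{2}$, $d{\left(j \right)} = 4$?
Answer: $-11526$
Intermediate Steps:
$s = 0$ ($s = \left(4 + \frac{4}{-1}\right)^{2} = \left(4 + 4 \left(-1\right)\right)^{2} = \left(4 - 4\right)^{2} = 0^{2} = 0$)
$\left(- 5 \left(-2 + \left(4 - 5\right) s\right) - 112\right) \left(\left(9 + 53\right) + 51\right) = \left(- 5 \left(-2 + \left(4 - 5\right) 0\right) - 112\right) \left(\left(9 + 53\right) + 51\right) = \left(- 5 \left(-2 - 0\right) - 112\right) \left(62 + 51\right) = \left(- 5 \left(-2 + 0\right) - 112\right) 113 = \left(\left(-5\right) \left(-2\right) - 112\right) 113 = \left(10 - 112\right) 113 = \left(-102\right) 113 = -11526$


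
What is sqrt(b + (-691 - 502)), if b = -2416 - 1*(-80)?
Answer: I*sqrt(3529) ≈ 59.405*I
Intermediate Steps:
b = -2336 (b = -2416 + 80 = -2336)
sqrt(b + (-691 - 502)) = sqrt(-2336 + (-691 - 502)) = sqrt(-2336 - 1193) = sqrt(-3529) = I*sqrt(3529)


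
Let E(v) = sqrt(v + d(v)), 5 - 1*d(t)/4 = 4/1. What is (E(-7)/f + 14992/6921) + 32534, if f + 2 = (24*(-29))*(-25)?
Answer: 225182806/6921 + I*sqrt(3)/17398 ≈ 32536.0 + 9.9555e-5*I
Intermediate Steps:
f = 17398 (f = -2 + (24*(-29))*(-25) = -2 - 696*(-25) = -2 + 17400 = 17398)
d(t) = 4 (d(t) = 20 - 16/1 = 20 - 16 = 4)
E(v) = sqrt(4 + v) (E(v) = sqrt(v + 4) = sqrt(4 + v))
(E(-7)/f + 14992/6921) + 32534 = (sqrt(4 - 7)/17398 + 14992/6921) + 32534 = (sqrt(-3)*(1/17398) + 14992*(1/6921)) + 32534 = ((I*sqrt(3))*(1/17398) + 14992/6921) + 32534 = (I*sqrt(3)/17398 + 14992/6921) + 32534 = (14992/6921 + I*sqrt(3)/17398) + 32534 = 225182806/6921 + I*sqrt(3)/17398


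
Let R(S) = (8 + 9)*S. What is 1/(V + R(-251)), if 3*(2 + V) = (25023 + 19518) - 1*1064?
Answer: 3/30670 ≈ 9.7815e-5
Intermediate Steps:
R(S) = 17*S
V = 43471/3 (V = -2 + ((25023 + 19518) - 1*1064)/3 = -2 + (44541 - 1064)/3 = -2 + (1/3)*43477 = -2 + 43477/3 = 43471/3 ≈ 14490.)
1/(V + R(-251)) = 1/(43471/3 + 17*(-251)) = 1/(43471/3 - 4267) = 1/(30670/3) = 3/30670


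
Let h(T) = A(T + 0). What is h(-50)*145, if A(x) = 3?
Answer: 435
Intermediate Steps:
h(T) = 3
h(-50)*145 = 3*145 = 435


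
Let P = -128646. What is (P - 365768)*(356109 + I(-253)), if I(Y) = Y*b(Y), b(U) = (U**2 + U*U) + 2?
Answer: 15837539435714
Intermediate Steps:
b(U) = 2 + 2*U**2 (b(U) = (U**2 + U**2) + 2 = 2*U**2 + 2 = 2 + 2*U**2)
I(Y) = Y*(2 + 2*Y**2)
(P - 365768)*(356109 + I(-253)) = (-128646 - 365768)*(356109 + 2*(-253)*(1 + (-253)**2)) = -494414*(356109 + 2*(-253)*(1 + 64009)) = -494414*(356109 + 2*(-253)*64010) = -494414*(356109 - 32389060) = -494414*(-32032951) = 15837539435714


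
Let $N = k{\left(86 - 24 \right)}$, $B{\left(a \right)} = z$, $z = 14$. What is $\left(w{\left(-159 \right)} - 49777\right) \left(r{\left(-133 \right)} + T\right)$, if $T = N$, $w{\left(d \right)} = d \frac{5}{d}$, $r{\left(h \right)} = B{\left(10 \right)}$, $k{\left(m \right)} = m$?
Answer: $-3782672$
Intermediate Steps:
$B{\left(a \right)} = 14$
$r{\left(h \right)} = 14$
$N = 62$ ($N = 86 - 24 = 62$)
$w{\left(d \right)} = 5$
$T = 62$
$\left(w{\left(-159 \right)} - 49777\right) \left(r{\left(-133 \right)} + T\right) = \left(5 - 49777\right) \left(14 + 62\right) = \left(-49772\right) 76 = -3782672$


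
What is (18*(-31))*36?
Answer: -20088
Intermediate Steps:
(18*(-31))*36 = -558*36 = -20088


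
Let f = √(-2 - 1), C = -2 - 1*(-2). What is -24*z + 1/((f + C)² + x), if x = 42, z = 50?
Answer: -46799/39 ≈ -1200.0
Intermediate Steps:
C = 0 (C = -2 + 2 = 0)
f = I*√3 (f = √(-3) = I*√3 ≈ 1.732*I)
-24*z + 1/((f + C)² + x) = -24*50 + 1/((I*√3 + 0)² + 42) = -1200 + 1/((I*√3)² + 42) = -1200 + 1/(-3 + 42) = -1200 + 1/39 = -46799/39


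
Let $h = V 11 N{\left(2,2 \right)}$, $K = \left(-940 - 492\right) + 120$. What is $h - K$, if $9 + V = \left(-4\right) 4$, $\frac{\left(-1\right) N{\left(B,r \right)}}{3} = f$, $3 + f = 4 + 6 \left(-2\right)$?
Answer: $-7763$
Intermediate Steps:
$f = -11$ ($f = -3 + \left(4 + 6 \left(-2\right)\right) = -3 + \left(4 - 12\right) = -3 - 8 = -11$)
$N{\left(B,r \right)} = 33$ ($N{\left(B,r \right)} = \left(-3\right) \left(-11\right) = 33$)
$K = -1312$ ($K = -1432 + 120 = -1312$)
$V = -25$ ($V = -9 - 16 = -25$)
$h = -9075$ ($h = \left(-25\right) 11 \cdot 33 = \left(-275\right) 33 = -9075$)
$h - K = -9075 - -1312 = -9075 + 1312 = -7763$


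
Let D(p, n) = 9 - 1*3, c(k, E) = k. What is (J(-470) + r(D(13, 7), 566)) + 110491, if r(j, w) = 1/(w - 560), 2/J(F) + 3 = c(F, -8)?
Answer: 313573919/2838 ≈ 1.1049e+5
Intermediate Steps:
J(F) = 2/(-3 + F)
D(p, n) = 6 (D(p, n) = 9 - 3 = 6)
r(j, w) = 1/(-560 + w)
(J(-470) + r(D(13, 7), 566)) + 110491 = (2/(-3 - 470) + 1/(-560 + 566)) + 110491 = (2/(-473) + 1/6) + 110491 = (2*(-1/473) + 1/6) + 110491 = (-2/473 + 1/6) + 110491 = 461/2838 + 110491 = 313573919/2838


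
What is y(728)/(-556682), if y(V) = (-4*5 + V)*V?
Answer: -36816/39763 ≈ -0.92589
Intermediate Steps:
y(V) = V*(-20 + V) (y(V) = (-20 + V)*V = V*(-20 + V))
y(728)/(-556682) = (728*(-20 + 728))/(-556682) = (728*708)*(-1/556682) = 515424*(-1/556682) = -36816/39763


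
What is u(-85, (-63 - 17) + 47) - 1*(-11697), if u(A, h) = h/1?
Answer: 11664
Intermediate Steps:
u(A, h) = h (u(A, h) = h*1 = h)
u(-85, (-63 - 17) + 47) - 1*(-11697) = ((-63 - 17) + 47) - 1*(-11697) = (-80 + 47) + 11697 = -33 + 11697 = 11664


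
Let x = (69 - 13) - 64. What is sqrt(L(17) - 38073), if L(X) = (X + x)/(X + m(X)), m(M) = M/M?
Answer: I*sqrt(152290)/2 ≈ 195.12*I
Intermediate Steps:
x = -8 (x = 56 - 64 = -8)
m(M) = 1
L(X) = (-8 + X)/(1 + X) (L(X) = (X - 8)/(X + 1) = (-8 + X)/(1 + X))
sqrt(L(17) - 38073) = sqrt((-8 + 17)/(1 + 17) - 38073) = sqrt(9/18 - 38073) = sqrt((1/18)*9 - 38073) = sqrt(1/2 - 38073) = sqrt(-76145/2) = I*sqrt(152290)/2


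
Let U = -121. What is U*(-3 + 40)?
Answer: -4477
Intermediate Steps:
U*(-3 + 40) = -121*(-3 + 40) = -121*37 = -4477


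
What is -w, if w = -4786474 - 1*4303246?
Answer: 9089720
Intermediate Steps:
w = -9089720 (w = -4786474 - 4303246 = -9089720)
-w = -1*(-9089720) = 9089720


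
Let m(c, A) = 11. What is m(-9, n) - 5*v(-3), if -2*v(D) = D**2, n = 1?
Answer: 67/2 ≈ 33.500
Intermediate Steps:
v(D) = -D**2/2
m(-9, n) - 5*v(-3) = 11 - (-5)*(-3)**2/2 = 11 - (-5)*9/2 = 11 - 5*(-9/2) = 11 + 45/2 = 67/2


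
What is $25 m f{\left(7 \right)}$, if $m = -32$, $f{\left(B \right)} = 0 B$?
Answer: $0$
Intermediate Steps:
$f{\left(B \right)} = 0$
$25 m f{\left(7 \right)} = 25 \left(-32\right) 0 = \left(-800\right) 0 = 0$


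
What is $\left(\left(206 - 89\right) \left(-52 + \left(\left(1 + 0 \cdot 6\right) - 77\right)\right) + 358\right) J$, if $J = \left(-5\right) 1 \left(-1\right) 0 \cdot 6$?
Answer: $0$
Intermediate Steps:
$J = 0$ ($J = \left(-5\right) \left(-1\right) 0 = 5 \cdot 0 = 0$)
$\left(\left(206 - 89\right) \left(-52 + \left(\left(1 + 0 \cdot 6\right) - 77\right)\right) + 358\right) J = \left(\left(206 - 89\right) \left(-52 + \left(\left(1 + 0 \cdot 6\right) - 77\right)\right) + 358\right) 0 = \left(117 \left(-52 + \left(\left(1 + 0\right) - 77\right)\right) + 358\right) 0 = \left(117 \left(-52 + \left(1 - 77\right)\right) + 358\right) 0 = \left(117 \left(-52 - 76\right) + 358\right) 0 = \left(117 \left(-128\right) + 358\right) 0 = \left(-14976 + 358\right) 0 = \left(-14618\right) 0 = 0$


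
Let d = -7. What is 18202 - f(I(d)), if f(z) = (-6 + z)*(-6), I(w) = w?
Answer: 18124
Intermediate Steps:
f(z) = 36 - 6*z
18202 - f(I(d)) = 18202 - (36 - 6*(-7)) = 18202 - (36 + 42) = 18202 - 1*78 = 18202 - 78 = 18124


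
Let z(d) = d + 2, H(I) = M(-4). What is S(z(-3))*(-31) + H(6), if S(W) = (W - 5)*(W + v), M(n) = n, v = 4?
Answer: 554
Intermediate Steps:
H(I) = -4
z(d) = 2 + d
S(W) = (-5 + W)*(4 + W) (S(W) = (W - 5)*(W + 4) = (-5 + W)*(4 + W))
S(z(-3))*(-31) + H(6) = (-20 + (2 - 3)² - (2 - 3))*(-31) - 4 = (-20 + (-1)² - 1*(-1))*(-31) - 4 = (-20 + 1 + 1)*(-31) - 4 = -18*(-31) - 4 = 558 - 4 = 554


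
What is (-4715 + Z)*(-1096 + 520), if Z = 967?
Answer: 2158848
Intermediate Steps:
(-4715 + Z)*(-1096 + 520) = (-4715 + 967)*(-1096 + 520) = -3748*(-576) = 2158848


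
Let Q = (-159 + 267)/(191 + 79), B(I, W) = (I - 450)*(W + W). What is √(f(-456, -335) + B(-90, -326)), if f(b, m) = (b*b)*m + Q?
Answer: I*√1732661990/5 ≈ 8325.0*I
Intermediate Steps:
B(I, W) = 2*W*(-450 + I) (B(I, W) = (-450 + I)*(2*W) = 2*W*(-450 + I))
Q = ⅖ (Q = 108/270 = 108*(1/270) = ⅖ ≈ 0.40000)
f(b, m) = ⅖ + m*b² (f(b, m) = (b*b)*m + ⅖ = b²*m + ⅖ = m*b² + ⅖ = ⅖ + m*b²)
√(f(-456, -335) + B(-90, -326)) = √((⅖ - 335*(-456)²) + 2*(-326)*(-450 - 90)) = √((⅖ - 335*207936) + 2*(-326)*(-540)) = √((⅖ - 69658560) + 352080) = √(-348292798/5 + 352080) = √(-346532398/5) = I*√1732661990/5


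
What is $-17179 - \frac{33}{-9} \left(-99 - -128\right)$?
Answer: $- \frac{51218}{3} \approx -17073.0$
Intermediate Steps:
$-17179 - \frac{33}{-9} \left(-99 - -128\right) = -17179 - 33 \left(- \frac{1}{9}\right) \left(-99 + 128\right) = -17179 - \left(- \frac{11}{3}\right) 29 = -17179 - - \frac{319}{3} = -17179 + \frac{319}{3} = - \frac{51218}{3}$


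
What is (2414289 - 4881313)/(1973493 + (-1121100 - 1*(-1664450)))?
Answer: -352432/359549 ≈ -0.98021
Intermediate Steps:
(2414289 - 4881313)/(1973493 + (-1121100 - 1*(-1664450))) = -2467024/(1973493 + (-1121100 + 1664450)) = -2467024/(1973493 + 543350) = -2467024/2516843 = -2467024*1/2516843 = -352432/359549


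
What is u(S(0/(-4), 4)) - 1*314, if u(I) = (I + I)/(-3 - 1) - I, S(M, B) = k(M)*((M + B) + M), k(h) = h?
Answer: -314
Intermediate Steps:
S(M, B) = M*(B + 2*M) (S(M, B) = M*((M + B) + M) = M*((B + M) + M) = M*(B + 2*M))
u(I) = -3*I/2 (u(I) = (2*I)/(-4) - I = (2*I)*(-1/4) - I = -I/2 - I = -3*I/2)
u(S(0/(-4), 4)) - 1*314 = -3*0/(-4)*(4 + 2*(0/(-4)))/2 - 1*314 = -3*0*(-1/4)*(4 + 2*(0*(-1/4)))/2 - 314 = -0*(4 + 2*0) - 314 = -0*(4 + 0) - 314 = -0*4 - 314 = -3/2*0 - 314 = 0 - 314 = -314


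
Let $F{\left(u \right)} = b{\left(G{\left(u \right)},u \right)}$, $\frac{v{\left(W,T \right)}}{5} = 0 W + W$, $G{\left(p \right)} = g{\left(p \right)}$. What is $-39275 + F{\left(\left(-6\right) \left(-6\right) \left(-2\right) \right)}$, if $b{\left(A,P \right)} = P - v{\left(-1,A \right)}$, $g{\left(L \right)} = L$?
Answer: $-39342$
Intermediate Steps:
$G{\left(p \right)} = p$
$v{\left(W,T \right)} = 5 W$ ($v{\left(W,T \right)} = 5 \left(0 W + W\right) = 5 \left(0 + W\right) = 5 W$)
$b{\left(A,P \right)} = 5 + P$ ($b{\left(A,P \right)} = P - 5 \left(-1\right) = P - -5 = P + 5 = 5 + P$)
$F{\left(u \right)} = 5 + u$
$-39275 + F{\left(\left(-6\right) \left(-6\right) \left(-2\right) \right)} = -39275 + \left(5 + \left(-6\right) \left(-6\right) \left(-2\right)\right) = -39275 + \left(5 + 36 \left(-2\right)\right) = -39275 + \left(5 - 72\right) = -39275 - 67 = -39342$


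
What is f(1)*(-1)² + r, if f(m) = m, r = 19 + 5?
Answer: 25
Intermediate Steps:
r = 24
f(1)*(-1)² + r = 1*(-1)² + 24 = 1*1 + 24 = 1 + 24 = 25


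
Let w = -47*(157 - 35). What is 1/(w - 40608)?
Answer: -1/46342 ≈ -2.1579e-5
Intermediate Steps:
w = -5734 (w = -47*122 = -5734)
1/(w - 40608) = 1/(-5734 - 40608) = 1/(-46342) = -1/46342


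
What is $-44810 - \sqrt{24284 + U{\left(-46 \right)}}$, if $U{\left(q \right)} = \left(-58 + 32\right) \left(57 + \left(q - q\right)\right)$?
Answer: $-44810 - \sqrt{22802} \approx -44961.0$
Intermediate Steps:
$U{\left(q \right)} = -1482$ ($U{\left(q \right)} = - 26 \left(57 + 0\right) = \left(-26\right) 57 = -1482$)
$-44810 - \sqrt{24284 + U{\left(-46 \right)}} = -44810 - \sqrt{24284 - 1482} = -44810 - \sqrt{22802}$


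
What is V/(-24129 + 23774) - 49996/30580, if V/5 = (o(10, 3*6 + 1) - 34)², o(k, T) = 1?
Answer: -9212834/542795 ≈ -16.973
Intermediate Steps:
V = 5445 (V = 5*(1 - 34)² = 5*(-33)² = 5*1089 = 5445)
V/(-24129 + 23774) - 49996/30580 = 5445/(-24129 + 23774) - 49996/30580 = 5445/(-355) - 49996*1/30580 = 5445*(-1/355) - 12499/7645 = -1089/71 - 12499/7645 = -9212834/542795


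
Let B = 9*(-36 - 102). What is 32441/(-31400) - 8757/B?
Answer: 13037671/2166600 ≈ 6.0176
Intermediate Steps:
B = -1242 (B = 9*(-138) = -1242)
32441/(-31400) - 8757/B = 32441/(-31400) - 8757/(-1242) = 32441*(-1/31400) - 8757*(-1/1242) = -32441/31400 + 973/138 = 13037671/2166600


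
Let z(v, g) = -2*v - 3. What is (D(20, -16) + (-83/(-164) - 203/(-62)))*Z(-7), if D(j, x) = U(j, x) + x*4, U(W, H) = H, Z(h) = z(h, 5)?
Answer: -4262511/5084 ≈ -838.42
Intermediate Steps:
z(v, g) = -3 - 2*v
Z(h) = -3 - 2*h
D(j, x) = 5*x (D(j, x) = x + x*4 = x + 4*x = 5*x)
(D(20, -16) + (-83/(-164) - 203/(-62)))*Z(-7) = (5*(-16) + (-83/(-164) - 203/(-62)))*(-3 - 2*(-7)) = (-80 + (-83*(-1/164) - 203*(-1/62)))*(-3 + 14) = (-80 + (83/164 + 203/62))*11 = (-80 + 19219/5084)*11 = -387501/5084*11 = -4262511/5084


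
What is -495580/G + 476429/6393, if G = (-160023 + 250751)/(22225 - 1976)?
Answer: -16027631460437/145006026 ≈ -1.1053e+5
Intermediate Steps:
G = 90728/20249 ≈ 4.4806
-495580/G + 476429/6393 = -495580/90728/20249 + 476429/6393 = -495580*20249/90728 + 476429*(1/6393) = -2508749855/22682 + 476429/6393 = -16027631460437/145006026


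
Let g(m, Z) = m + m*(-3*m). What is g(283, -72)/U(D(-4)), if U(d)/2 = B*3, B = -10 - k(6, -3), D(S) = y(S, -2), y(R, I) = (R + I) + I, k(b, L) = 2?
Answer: 29998/9 ≈ 3333.1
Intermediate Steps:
g(m, Z) = m - 3*m²
y(R, I) = R + 2*I (y(R, I) = (I + R) + I = R + 2*I)
D(S) = -4 + S (D(S) = S + 2*(-2) = S - 4 = -4 + S)
B = -12 (B = -10 - 1*2 = -10 - 2 = -12)
U(d) = -72 (U(d) = 2*(-12*3) = 2*(-36) = -72)
g(283, -72)/U(D(-4)) = (283*(1 - 3*283))/(-72) = (283*(1 - 849))*(-1/72) = (283*(-848))*(-1/72) = -239984*(-1/72) = 29998/9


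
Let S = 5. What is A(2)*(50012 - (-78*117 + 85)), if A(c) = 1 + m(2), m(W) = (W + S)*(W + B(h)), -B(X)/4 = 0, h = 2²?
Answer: 885795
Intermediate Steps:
h = 4
B(X) = 0 (B(X) = -4*0 = 0)
m(W) = W*(5 + W) (m(W) = (W + 5)*(W + 0) = (5 + W)*W = W*(5 + W))
A(c) = 15 (A(c) = 1 + 2*(5 + 2) = 1 + 2*7 = 1 + 14 = 15)
A(2)*(50012 - (-78*117 + 85)) = 15*(50012 - (-78*117 + 85)) = 15*(50012 - (-9126 + 85)) = 15*(50012 - 1*(-9041)) = 15*(50012 + 9041) = 15*59053 = 885795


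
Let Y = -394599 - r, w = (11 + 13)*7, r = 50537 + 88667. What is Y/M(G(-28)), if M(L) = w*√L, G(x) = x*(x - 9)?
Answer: -533803*√259/87024 ≈ -98.717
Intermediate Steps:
r = 139204
G(x) = x*(-9 + x)
w = 168 (w = 24*7 = 168)
M(L) = 168*√L
Y = -533803 (Y = -394599 - 1*139204 = -394599 - 139204 = -533803)
Y/M(G(-28)) = -533803*√259/87024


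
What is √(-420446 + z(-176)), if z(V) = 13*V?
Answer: I*√422734 ≈ 650.18*I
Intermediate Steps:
√(-420446 + z(-176)) = √(-420446 + 13*(-176)) = √(-420446 - 2288) = √(-422734) = I*√422734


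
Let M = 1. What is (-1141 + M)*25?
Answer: -28500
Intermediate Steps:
(-1141 + M)*25 = (-1141 + 1)*25 = -1140*25 = -28500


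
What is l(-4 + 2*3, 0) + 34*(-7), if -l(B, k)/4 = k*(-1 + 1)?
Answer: -238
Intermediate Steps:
l(B, k) = 0 (l(B, k) = -4*k*(-1 + 1) = -4*k*0 = -4*0 = 0)
l(-4 + 2*3, 0) + 34*(-7) = 0 + 34*(-7) = 0 - 238 = -238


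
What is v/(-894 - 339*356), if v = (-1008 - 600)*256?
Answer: 68608/20263 ≈ 3.3859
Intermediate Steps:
v = -411648 (v = -1608*256 = -411648)
v/(-894 - 339*356) = -411648/(-894 - 339*356) = -411648/(-894 - 120684) = -411648/(-121578) = -411648*(-1/121578) = 68608/20263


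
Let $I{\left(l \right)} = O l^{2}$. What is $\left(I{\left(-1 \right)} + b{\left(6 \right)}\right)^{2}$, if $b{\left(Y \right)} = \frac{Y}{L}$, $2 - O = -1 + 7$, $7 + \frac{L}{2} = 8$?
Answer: $1$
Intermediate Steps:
$L = 2$ ($L = -14 + 2 \cdot 8 = -14 + 16 = 2$)
$O = -4$ ($O = 2 - \left(-1 + 7\right) = 2 - 6 = -4$)
$I{\left(l \right)} = - 4 l^{2}$
$b{\left(Y \right)} = \frac{Y}{2}$
$\left(I{\left(-1 \right)} + b{\left(6 \right)}\right)^{2} = \left(- 4 \left(-1\right)^{2} + \frac{1}{2} \cdot 6\right)^{2} = \left(\left(-4\right) 1 + 3\right)^{2} = \left(-4 + 3\right)^{2} = \left(-1\right)^{2} = 1$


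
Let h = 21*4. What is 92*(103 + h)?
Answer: 17204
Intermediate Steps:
h = 84
92*(103 + h) = 92*(103 + 84) = 92*187 = 17204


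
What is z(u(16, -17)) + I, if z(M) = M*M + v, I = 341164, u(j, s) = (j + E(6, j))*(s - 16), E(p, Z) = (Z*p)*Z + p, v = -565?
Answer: 2643739995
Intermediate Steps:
E(p, Z) = p + p*Z² (E(p, Z) = p*Z² + p = p + p*Z²)
u(j, s) = (-16 + s)*(6 + j + 6*j²) (u(j, s) = (j + 6*(1 + j²))*(s - 16) = (j + (6 + 6*j²))*(-16 + s) = (6 + j + 6*j²)*(-16 + s) = (-16 + s)*(6 + j + 6*j²))
z(M) = -565 + M² (z(M) = M*M - 565 = M² - 565 = -565 + M²)
z(u(16, -17)) + I = (-565 + (-96 - 96*16² - 16*16 + 16*(-17) + 6*(-17)*(1 + 16²))²) + 341164 = (-565 + (-96 - 96*256 - 256 - 272 + 6*(-17)*(1 + 256))²) + 341164 = (-565 + (-96 - 24576 - 256 - 272 + 6*(-17)*257)²) + 341164 = (-565 + (-96 - 24576 - 256 - 272 - 26214)²) + 341164 = (-565 + (-51414)²) + 341164 = (-565 + 2643399396) + 341164 = 2643398831 + 341164 = 2643739995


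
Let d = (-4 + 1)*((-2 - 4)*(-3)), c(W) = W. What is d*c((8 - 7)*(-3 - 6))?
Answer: 486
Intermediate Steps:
d = -54 (d = -(-18)*(-3) = -3*18 = -54)
d*c((8 - 7)*(-3 - 6)) = -54*(8 - 7)*(-3 - 6) = -54*(-9) = 486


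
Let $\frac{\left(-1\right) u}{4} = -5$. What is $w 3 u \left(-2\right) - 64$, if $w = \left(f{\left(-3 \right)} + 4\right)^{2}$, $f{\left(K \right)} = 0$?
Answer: $-1984$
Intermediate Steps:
$u = 20$ ($u = \left(-4\right) \left(-5\right) = 20$)
$w = 16$ ($w = \left(0 + 4\right)^{2} = 4^{2} = 16$)
$w 3 u \left(-2\right) - 64 = 16 \cdot 3 \cdot 20 \left(-2\right) - 64 = 16 \cdot 60 \left(-2\right) - 64 = 16 \left(-120\right) - 64 = -1920 - 64 = -1984$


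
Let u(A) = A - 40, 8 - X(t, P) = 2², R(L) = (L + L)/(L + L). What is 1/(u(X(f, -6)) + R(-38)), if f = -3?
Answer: -1/35 ≈ -0.028571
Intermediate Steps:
R(L) = 1 (R(L) = (2*L)/((2*L)) = (2*L)*(1/(2*L)) = 1)
X(t, P) = 4 (X(t, P) = 8 - 1*2² = 8 - 1*4 = 8 - 4 = 4)
u(A) = -40 + A
1/(u(X(f, -6)) + R(-38)) = 1/((-40 + 4) + 1) = 1/(-36 + 1) = 1/(-35) = -1/35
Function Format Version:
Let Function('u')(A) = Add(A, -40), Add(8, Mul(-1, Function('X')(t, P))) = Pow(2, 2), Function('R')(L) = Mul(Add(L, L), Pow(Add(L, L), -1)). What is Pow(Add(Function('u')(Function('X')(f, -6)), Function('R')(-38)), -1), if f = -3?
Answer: Rational(-1, 35) ≈ -0.028571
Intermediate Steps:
Function('R')(L) = 1 (Function('R')(L) = Mul(Mul(2, L), Pow(Mul(2, L), -1)) = Mul(Mul(2, L), Mul(Rational(1, 2), Pow(L, -1))) = 1)
Function('X')(t, P) = 4 (Function('X')(t, P) = Add(8, Mul(-1, Pow(2, 2))) = Add(8, Mul(-1, 4)) = Add(8, -4) = 4)
Function('u')(A) = Add(-40, A)
Pow(Add(Function('u')(Function('X')(f, -6)), Function('R')(-38)), -1) = Pow(Add(Add(-40, 4), 1), -1) = Pow(Add(-36, 1), -1) = Pow(-35, -1) = Rational(-1, 35)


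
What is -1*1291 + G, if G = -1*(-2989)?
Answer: 1698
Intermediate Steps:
G = 2989
-1*1291 + G = -1*1291 + 2989 = -1291 + 2989 = 1698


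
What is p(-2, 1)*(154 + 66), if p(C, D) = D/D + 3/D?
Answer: 880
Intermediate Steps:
p(C, D) = 1 + 3/D
p(-2, 1)*(154 + 66) = ((3 + 1)/1)*(154 + 66) = (1*4)*220 = 4*220 = 880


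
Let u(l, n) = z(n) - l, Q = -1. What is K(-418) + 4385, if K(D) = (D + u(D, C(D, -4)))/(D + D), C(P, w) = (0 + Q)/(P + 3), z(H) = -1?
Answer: 3665861/836 ≈ 4385.0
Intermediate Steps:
C(P, w) = -1/(3 + P) (C(P, w) = (0 - 1)/(P + 3) = -1/(3 + P))
u(l, n) = -1 - l
K(D) = -1/(2*D) (K(D) = (D + (-1 - D))/(D + D) = -1/(2*D))
K(-418) + 4385 = -1/2/(-418) + 4385 = -1/2*(-1/418) + 4385 = 1/836 + 4385 = 3665861/836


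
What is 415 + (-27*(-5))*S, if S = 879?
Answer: 119080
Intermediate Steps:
415 + (-27*(-5))*S = 415 - 27*(-5)*879 = 415 + 135*879 = 415 + 118665 = 119080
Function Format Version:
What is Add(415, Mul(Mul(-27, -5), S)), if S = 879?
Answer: 119080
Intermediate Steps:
Add(415, Mul(Mul(-27, -5), S)) = Add(415, Mul(Mul(-27, -5), 879)) = Add(415, Mul(135, 879)) = Add(415, 118665) = 119080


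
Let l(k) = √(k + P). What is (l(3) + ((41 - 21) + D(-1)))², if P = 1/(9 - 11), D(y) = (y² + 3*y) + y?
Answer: (34 + √10)²/4 ≈ 345.26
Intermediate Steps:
D(y) = y² + 4*y
P = -½ (P = 1/(-2) = -½ ≈ -0.50000)
l(k) = √(-½ + k) (l(k) = √(k - ½) = √(-½ + k))
(l(3) + ((41 - 21) + D(-1)))² = (√(-2 + 4*3)/2 + ((41 - 21) - (4 - 1)))² = (√(-2 + 12)/2 + (20 - 1*3))² = (√10/2 + (20 - 3))² = (√10/2 + 17)² = (17 + √10/2)²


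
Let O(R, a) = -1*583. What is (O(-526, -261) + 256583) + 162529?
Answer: 418529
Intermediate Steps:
O(R, a) = -583
(O(-526, -261) + 256583) + 162529 = (-583 + 256583) + 162529 = 256000 + 162529 = 418529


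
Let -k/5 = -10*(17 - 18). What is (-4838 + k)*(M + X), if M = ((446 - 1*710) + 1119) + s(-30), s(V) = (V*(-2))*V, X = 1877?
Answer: -4555616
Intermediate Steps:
k = -50 (k = -(-50)*(17 - 18) = -(-50)*(-1) = -5*10 = -50)
s(V) = -2*V**2 (s(V) = (-2*V)*V = -2*V**2)
M = -945 (M = ((446 - 1*710) + 1119) - 2*(-30)**2 = ((446 - 710) + 1119) - 2*900 = (-264 + 1119) - 1800 = 855 - 1800 = -945)
(-4838 + k)*(M + X) = (-4838 - 50)*(-945 + 1877) = -4888*932 = -4555616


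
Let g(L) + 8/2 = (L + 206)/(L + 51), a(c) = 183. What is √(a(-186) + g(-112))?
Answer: 5*√26413/61 ≈ 13.321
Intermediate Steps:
g(L) = -4 + (206 + L)/(51 + L) (g(L) = -4 + (L + 206)/(L + 51) = -4 + (206 + L)/(51 + L))
√(a(-186) + g(-112)) = √(183 + (2 - 3*(-112))/(51 - 112)) = √(183 + (2 + 336)/(-61)) = √(183 - 1/61*338) = √(183 - 338/61) = √(10825/61) = 5*√26413/61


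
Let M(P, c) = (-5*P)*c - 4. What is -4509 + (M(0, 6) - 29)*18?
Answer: -5103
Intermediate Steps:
M(P, c) = -4 - 5*P*c (M(P, c) = -5*P*c - 4 = -4 - 5*P*c)
-4509 + (M(0, 6) - 29)*18 = -4509 + ((-4 - 5*0*6) - 29)*18 = -4509 + ((-4 + 0) - 29)*18 = -4509 + (-4 - 29)*18 = -4509 - 33*18 = -4509 - 594 = -5103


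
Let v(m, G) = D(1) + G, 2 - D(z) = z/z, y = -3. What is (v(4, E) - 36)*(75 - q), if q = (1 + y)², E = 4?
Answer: -2201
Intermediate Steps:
D(z) = 1 (D(z) = 2 - z/z = 2 - 1*1 = 2 - 1 = 1)
q = 4 (q = (1 - 3)² = (-2)² = 4)
v(m, G) = 1 + G
(v(4, E) - 36)*(75 - q) = ((1 + 4) - 36)*(75 - 1*4) = (5 - 36)*(75 - 4) = -31*71 = -2201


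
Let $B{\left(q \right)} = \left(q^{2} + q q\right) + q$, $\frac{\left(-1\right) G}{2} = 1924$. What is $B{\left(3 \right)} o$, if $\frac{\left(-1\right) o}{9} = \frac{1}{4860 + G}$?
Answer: $- \frac{189}{1012} \approx -0.18676$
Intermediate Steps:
$G = -3848$ ($G = \left(-2\right) 1924 = -3848$)
$B{\left(q \right)} = q + 2 q^{2}$ ($B{\left(q \right)} = \left(q^{2} + q^{2}\right) + q = 2 q^{2} + q = q + 2 q^{2}$)
$o = - \frac{9}{1012}$ ($o = - \frac{9}{4860 - 3848} = - \frac{9}{1012} \approx -0.0088933$)
$B{\left(3 \right)} o = 3 \left(1 + 2 \cdot 3\right) \left(- \frac{9}{1012}\right) = 3 \left(1 + 6\right) \left(- \frac{9}{1012}\right) = 3 \cdot 7 \left(- \frac{9}{1012}\right) = 21 \left(- \frac{9}{1012}\right) = - \frac{189}{1012}$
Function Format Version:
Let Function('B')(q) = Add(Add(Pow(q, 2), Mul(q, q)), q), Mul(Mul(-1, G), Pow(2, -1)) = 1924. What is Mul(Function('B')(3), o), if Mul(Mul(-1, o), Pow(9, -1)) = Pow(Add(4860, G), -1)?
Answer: Rational(-189, 1012) ≈ -0.18676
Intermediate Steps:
G = -3848 (G = Mul(-2, 1924) = -3848)
Function('B')(q) = Add(q, Mul(2, Pow(q, 2))) (Function('B')(q) = Add(Add(Pow(q, 2), Pow(q, 2)), q) = Add(Mul(2, Pow(q, 2)), q) = Add(q, Mul(2, Pow(q, 2))))
o = Rational(-9, 1012) (o = Mul(-9, Pow(Add(4860, -3848), -1)) = Mul(-9, Pow(1012, -1)) = Mul(-9, Rational(1, 1012)) = Rational(-9, 1012) ≈ -0.0088933)
Mul(Function('B')(3), o) = Mul(Mul(3, Add(1, Mul(2, 3))), Rational(-9, 1012)) = Mul(Mul(3, Add(1, 6)), Rational(-9, 1012)) = Mul(Mul(3, 7), Rational(-9, 1012)) = Mul(21, Rational(-9, 1012)) = Rational(-189, 1012)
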